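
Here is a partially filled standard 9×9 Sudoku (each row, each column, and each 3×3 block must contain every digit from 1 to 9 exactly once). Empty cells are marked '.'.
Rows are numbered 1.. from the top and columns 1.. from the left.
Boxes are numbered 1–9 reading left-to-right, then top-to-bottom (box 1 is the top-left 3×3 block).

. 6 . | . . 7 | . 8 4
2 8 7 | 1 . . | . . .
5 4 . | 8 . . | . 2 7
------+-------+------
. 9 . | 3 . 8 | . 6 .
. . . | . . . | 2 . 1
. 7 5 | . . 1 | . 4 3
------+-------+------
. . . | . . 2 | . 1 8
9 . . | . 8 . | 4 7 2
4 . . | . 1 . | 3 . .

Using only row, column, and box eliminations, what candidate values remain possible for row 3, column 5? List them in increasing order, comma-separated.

Row 3 already contains {2, 4, 5, 7, 8}.
Column 5 already contains {1, 8}.
Its 3×3 block (box 2) already contains {1, 7, 8}.
Removing those from 1–9 leaves {3, 6, 9} as the candidates for row 3, column 5.

3,6,9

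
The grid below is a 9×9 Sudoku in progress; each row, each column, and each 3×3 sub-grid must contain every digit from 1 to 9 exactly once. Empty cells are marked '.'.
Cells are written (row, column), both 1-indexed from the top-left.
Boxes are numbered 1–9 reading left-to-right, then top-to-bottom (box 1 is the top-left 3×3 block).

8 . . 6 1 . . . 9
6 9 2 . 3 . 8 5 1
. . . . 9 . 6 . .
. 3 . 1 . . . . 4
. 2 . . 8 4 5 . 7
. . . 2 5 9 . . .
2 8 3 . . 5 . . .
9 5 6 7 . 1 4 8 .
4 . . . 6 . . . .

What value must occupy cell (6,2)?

Cell (6,2) itself could take any of {1, 4, 6, 7} by direct elimination.
Consider where 6 can go in box 4.
(4,1) is out (column 1 already has a 6). (4,3) is out (column 3 already has a 6). (5,1) is out (column 1 already has a 6). (5,3) is out (column 3 already has a 6). The remaining empty cells in box 4 are similarly blocked.
So the only cell in box 4 that can hold 6 is (6,2).
Therefore (6,2) = 6.

6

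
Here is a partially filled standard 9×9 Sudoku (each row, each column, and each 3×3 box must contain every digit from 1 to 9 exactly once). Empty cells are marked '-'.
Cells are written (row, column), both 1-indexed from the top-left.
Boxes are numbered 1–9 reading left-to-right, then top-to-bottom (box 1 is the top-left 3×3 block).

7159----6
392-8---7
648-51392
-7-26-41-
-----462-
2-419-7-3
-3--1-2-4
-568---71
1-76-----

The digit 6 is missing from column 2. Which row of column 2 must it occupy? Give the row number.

Consider where 6 can go in column 2.
(5,2) is out (row 5 already has a 6).
(9,2) is out (row 9 already has a 6).
So the only cell in column 2 that can hold 6 is (6,2).
That is row 6.

6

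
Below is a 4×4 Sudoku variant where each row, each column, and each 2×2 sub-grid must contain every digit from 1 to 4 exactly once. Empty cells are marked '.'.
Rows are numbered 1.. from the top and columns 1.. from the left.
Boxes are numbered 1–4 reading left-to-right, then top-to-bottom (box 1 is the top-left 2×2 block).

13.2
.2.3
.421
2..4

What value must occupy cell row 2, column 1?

4

Row 2 already contains {2, 3}.
Column 1 already contains {1, 2}.
Its 2×2 block (box 1) already contains {1, 2, 3}.
The only value from 1–4 not eliminated is 4, so row 2, column 1 = 4.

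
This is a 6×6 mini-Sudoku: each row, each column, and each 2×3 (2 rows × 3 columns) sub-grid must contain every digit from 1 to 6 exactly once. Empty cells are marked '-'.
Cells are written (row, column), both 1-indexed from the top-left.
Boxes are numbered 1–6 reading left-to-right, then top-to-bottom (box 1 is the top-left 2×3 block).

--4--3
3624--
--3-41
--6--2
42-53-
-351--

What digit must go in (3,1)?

2

Cell (3,1) itself could take any of {2, 5} by direct elimination.
Consider where 2 can go in row 3.
(3,2) is out (column 2 already has a 2).
(3,4) is out (box 4 already has a 2).
So the only cell in row 3 that can hold 2 is (3,1).
Therefore (3,1) = 2.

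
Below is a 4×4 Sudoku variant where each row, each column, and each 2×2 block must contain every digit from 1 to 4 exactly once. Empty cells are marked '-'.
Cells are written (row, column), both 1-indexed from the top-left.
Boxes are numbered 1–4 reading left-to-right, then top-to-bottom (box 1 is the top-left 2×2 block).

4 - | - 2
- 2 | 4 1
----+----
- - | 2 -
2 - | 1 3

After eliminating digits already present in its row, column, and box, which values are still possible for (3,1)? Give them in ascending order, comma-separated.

Row 3 already contains {2}.
Column 1 already contains {2, 4}.
Its 2×2 block (box 3) already contains {2}.
Removing those from 1–4 leaves {1, 3} as the candidates for (3,1).

1,3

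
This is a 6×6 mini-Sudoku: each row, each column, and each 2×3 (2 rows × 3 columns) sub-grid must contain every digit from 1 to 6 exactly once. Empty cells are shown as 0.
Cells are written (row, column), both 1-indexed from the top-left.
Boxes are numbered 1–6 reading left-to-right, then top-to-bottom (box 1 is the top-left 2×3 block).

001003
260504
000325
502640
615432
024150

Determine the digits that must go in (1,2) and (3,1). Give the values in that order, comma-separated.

For (1,2):
  Consider where 5 can go in column 2.
  (3,2) is out (row 3 already has a 5).
  (4,2) is out (row 4 already has a 5).
  So the only cell in column 2 that can hold 5 is (1,2).
  So (1,2) = 5.
For (3,1):
  Consider where 1 can go in column 1.
  (1,1) is out (row 1 already has a 1).
  (6,1) is out (row 6 already has a 1).
  So the only cell in column 1 that can hold 1 is (3,1).
  So (3,1) = 1.

5,1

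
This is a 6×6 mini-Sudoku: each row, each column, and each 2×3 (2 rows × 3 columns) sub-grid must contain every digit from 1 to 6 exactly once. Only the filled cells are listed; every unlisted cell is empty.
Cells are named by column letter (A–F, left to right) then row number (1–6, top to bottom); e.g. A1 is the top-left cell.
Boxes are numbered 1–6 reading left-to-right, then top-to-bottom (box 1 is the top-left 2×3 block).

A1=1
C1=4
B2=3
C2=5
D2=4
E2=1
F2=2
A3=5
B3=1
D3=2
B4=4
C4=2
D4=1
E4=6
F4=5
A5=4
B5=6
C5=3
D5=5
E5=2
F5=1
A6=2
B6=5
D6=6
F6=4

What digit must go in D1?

Row 1 already contains {1, 4}.
Column D already contains {1, 2, 4, 5, 6}.
Its 2×3 block (box 2) already contains {1, 2, 4}.
The only value from 1–6 not eliminated is 3, so D1 = 3.

3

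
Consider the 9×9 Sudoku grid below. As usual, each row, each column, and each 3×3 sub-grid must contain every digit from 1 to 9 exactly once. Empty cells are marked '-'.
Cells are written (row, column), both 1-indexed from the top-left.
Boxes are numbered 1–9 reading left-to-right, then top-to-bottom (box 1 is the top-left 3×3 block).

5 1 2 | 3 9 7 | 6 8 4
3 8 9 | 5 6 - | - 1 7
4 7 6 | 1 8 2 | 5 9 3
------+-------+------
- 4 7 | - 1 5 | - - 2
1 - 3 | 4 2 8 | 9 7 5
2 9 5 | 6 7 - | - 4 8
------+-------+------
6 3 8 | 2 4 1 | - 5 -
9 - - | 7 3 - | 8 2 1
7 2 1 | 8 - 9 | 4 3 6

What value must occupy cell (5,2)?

6

Row 5 already contains {1, 2, 3, 4, 5, 7, 8, 9}.
Column 2 already contains {1, 2, 3, 4, 7, 8, 9}.
Its 3×3 block (box 4) already contains {1, 2, 3, 4, 5, 7, 9}.
The only value from 1–9 not eliminated is 6, so (5,2) = 6.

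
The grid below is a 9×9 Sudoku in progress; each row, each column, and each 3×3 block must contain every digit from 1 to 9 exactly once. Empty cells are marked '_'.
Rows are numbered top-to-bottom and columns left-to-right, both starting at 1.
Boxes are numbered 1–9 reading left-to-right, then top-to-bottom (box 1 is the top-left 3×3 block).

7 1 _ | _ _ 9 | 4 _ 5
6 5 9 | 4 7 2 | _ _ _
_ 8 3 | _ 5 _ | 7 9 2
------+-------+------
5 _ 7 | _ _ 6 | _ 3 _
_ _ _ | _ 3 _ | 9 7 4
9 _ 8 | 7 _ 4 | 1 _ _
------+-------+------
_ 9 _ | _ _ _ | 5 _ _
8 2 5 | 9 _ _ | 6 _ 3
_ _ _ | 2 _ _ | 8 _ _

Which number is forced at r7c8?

Cell r7c8 itself could take any of {1, 2, 4} by direct elimination.
Consider where 2 can go in row 7.
r7c1 is out (box 7 already has a 2). r7c3 is out (box 7 already has a 2). r7c4 is out (column 4 already has a 2). r7c5 is out (box 8 already has a 2). The remaining empty cells in row 7 are similarly blocked.
So the only cell in row 7 that can hold 2 is r7c8.
Therefore r7c8 = 2.

2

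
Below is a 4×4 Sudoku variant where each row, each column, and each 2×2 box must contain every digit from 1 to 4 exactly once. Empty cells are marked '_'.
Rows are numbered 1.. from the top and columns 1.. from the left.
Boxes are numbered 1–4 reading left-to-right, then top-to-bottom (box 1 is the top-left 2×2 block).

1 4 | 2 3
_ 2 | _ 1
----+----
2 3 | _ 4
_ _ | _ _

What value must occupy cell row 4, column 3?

Cell row 4, column 3 itself could take any of {1, 3} by direct elimination.
Consider where 3 can go in column 3.
row 2, column 3 is out (box 2 already has a 3).
row 3, column 3 is out (row 3 already has a 3).
So the only cell in column 3 that can hold 3 is row 4, column 3.
Therefore row 4, column 3 = 3.

3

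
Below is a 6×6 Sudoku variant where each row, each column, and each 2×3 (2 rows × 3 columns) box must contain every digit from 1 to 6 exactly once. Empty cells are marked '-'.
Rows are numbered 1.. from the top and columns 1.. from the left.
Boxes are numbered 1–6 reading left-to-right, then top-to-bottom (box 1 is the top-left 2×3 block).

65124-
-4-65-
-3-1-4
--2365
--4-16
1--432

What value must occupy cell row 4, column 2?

1

Row 4 already contains {2, 3, 5, 6}.
Column 2 already contains {3, 4, 5}.
Its 2×3 block (box 3) already contains {2, 3}.
The only value from 1–6 not eliminated is 1, so row 4, column 2 = 1.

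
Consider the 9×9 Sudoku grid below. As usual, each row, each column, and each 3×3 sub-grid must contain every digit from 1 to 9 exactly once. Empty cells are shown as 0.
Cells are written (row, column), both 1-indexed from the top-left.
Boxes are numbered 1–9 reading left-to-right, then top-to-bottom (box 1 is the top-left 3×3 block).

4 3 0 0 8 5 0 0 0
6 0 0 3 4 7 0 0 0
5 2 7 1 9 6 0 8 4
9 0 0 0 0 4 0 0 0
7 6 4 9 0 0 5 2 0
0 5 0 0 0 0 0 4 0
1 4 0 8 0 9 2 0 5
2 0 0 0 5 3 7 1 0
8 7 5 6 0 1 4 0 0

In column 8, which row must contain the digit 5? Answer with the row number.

2

Consider where 5 can go in column 8.
(1,8) is out (row 1 already has a 5).
(4,8) is out (box 6 already has a 5).
(7,8) is out (row 7 already has a 5).
(9,8) is out (row 9 already has a 5).
So the only cell in column 8 that can hold 5 is (2,8).
That is row 2.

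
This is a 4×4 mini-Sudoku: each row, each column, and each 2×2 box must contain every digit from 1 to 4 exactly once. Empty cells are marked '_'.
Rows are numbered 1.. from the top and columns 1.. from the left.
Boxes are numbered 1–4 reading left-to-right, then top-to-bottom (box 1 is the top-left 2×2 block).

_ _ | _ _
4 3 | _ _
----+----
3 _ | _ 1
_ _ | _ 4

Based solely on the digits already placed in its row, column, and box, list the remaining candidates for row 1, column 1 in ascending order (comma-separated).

1,2

Row 1 already contains {}.
Column 1 already contains {3, 4}.
Its 2×2 block (box 1) already contains {3, 4}.
Removing those from 1–4 leaves {1, 2} as the candidates for row 1, column 1.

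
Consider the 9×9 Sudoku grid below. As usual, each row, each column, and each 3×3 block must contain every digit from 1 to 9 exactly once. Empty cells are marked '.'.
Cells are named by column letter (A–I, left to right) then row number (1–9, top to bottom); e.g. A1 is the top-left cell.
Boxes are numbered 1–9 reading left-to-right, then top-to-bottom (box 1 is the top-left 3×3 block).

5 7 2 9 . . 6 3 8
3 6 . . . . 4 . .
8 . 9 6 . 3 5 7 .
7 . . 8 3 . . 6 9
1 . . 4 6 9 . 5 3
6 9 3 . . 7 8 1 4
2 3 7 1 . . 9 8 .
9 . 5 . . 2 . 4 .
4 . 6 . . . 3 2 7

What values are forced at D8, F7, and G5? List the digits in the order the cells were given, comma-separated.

For D8:
  Consider where 3 can go in box 8.
  E7 is out (row 7 already has a 3). F7 is out (row 7 already has a 3). E8 is out (column E already has a 3). D9 is out (row 9 already has a 3). The remaining empty cells in box 8 are similarly blocked.
  So the only cell in box 8 that can hold 3 is D8.
  So D8 = 3.
For F7:
  Consider where 6 can go in column F.
  F1 is out (row 1 already has a 6).
  F2 is out (row 2 already has a 6).
  F4 is out (row 4 already has a 6).
  F9 is out (row 9 already has a 6).
  So the only cell in column F that can hold 6 is F7.
  So F7 = 6.
For G5:
  Consider where 7 can go in box 6.
  G4 is out (row 4 already has a 7).
  So the only cell in box 6 that can hold 7 is G5.
  So G5 = 7.

3,6,7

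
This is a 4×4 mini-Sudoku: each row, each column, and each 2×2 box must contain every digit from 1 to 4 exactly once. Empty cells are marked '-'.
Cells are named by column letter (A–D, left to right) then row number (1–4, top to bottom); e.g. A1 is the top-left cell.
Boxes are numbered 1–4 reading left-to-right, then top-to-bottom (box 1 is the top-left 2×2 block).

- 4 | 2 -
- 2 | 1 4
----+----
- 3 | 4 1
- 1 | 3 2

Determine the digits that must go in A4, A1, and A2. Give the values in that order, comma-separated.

For A4:
  Row 4 already contains {1, 2, 3}.
  Column A already contains {}.
  Its 2×2 block (box 3) already contains {1, 3}.
  The only value from 1–4 not eliminated is 4, so A4 = 4.
For A1:
  Consider where 1 can go in row 1.
  D1 is out (column D already has a 1).
  So the only cell in row 1 that can hold 1 is A1.
  So A1 = 1.
For A2:
  Row 2 already contains {1, 2, 4}.
  Column A already contains {}.
  Its 2×2 block (box 1) already contains {2, 4}.
  The only value from 1–4 not eliminated is 3, so A2 = 3.

4,1,3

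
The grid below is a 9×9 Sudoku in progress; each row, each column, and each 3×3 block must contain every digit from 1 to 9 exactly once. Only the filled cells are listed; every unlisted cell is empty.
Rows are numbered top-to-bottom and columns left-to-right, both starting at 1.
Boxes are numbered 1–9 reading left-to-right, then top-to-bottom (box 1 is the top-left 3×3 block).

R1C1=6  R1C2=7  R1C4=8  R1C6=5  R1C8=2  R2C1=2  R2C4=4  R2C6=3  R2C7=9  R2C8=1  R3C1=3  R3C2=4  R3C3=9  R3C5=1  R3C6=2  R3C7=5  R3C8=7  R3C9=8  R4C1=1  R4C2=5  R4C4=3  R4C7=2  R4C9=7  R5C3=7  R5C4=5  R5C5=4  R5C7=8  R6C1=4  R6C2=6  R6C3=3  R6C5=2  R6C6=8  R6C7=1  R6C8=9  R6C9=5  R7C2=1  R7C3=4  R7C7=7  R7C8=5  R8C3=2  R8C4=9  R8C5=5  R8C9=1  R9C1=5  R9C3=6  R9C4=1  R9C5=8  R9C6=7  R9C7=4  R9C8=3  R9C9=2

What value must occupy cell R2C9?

Row 2 already contains {1, 2, 3, 4, 9}.
Column 9 already contains {1, 2, 5, 7, 8}.
Its 3×3 block (box 3) already contains {1, 2, 5, 7, 8, 9}.
The only value from 1–9 not eliminated is 6, so R2C9 = 6.

6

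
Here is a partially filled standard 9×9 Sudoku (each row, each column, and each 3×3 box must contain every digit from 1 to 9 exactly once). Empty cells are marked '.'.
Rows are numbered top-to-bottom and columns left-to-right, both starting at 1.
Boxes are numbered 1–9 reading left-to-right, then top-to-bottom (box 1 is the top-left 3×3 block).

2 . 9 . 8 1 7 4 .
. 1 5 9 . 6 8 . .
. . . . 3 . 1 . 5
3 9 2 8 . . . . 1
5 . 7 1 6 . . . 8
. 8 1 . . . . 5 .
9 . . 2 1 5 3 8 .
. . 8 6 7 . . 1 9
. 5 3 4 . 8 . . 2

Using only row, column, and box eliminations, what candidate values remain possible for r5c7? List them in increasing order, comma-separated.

2,4,9

Row 5 already contains {1, 5, 6, 7, 8}.
Column 7 already contains {1, 3, 7, 8}.
Its 3×3 block (box 6) already contains {1, 5, 8}.
Removing those from 1–9 leaves {2, 4, 9} as the candidates for r5c7.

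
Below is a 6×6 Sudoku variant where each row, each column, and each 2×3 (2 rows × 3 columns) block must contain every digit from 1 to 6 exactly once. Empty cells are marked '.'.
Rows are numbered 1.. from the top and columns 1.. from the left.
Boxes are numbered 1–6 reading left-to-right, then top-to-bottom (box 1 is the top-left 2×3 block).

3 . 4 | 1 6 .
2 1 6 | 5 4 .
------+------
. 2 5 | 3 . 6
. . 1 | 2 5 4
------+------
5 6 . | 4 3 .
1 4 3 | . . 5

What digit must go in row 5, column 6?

1

Cell row 5, column 6 itself could take any of {1, 2} by direct elimination.
Consider where 1 can go in row 5.
row 5, column 3 is out (column 3 already has a 1).
So the only cell in row 5 that can hold 1 is row 5, column 6.
Therefore row 5, column 6 = 1.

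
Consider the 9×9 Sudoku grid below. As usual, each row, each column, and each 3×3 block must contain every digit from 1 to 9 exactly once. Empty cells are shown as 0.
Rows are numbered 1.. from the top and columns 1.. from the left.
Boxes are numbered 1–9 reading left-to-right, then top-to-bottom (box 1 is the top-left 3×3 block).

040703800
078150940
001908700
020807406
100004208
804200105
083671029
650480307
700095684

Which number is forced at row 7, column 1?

Row 7 already contains {1, 2, 3, 6, 7, 8, 9}.
Column 1 already contains {1, 6, 7, 8}.
Its 3×3 block (box 7) already contains {3, 5, 6, 7, 8}.
The only value from 1–9 not eliminated is 4, so row 7, column 1 = 4.

4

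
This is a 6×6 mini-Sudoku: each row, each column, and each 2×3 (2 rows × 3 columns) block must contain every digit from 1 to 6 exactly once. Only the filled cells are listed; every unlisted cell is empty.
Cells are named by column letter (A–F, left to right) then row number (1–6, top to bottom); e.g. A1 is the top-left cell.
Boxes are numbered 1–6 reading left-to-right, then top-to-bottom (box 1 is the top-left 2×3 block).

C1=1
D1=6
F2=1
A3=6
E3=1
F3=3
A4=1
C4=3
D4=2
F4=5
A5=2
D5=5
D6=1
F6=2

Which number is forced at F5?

Cell F5 itself could take any of {4, 6} by direct elimination.
Consider where 6 can go in column F.
F1 is out (row 1 already has a 6).
So the only cell in column F that can hold 6 is F5.
Therefore F5 = 6.

6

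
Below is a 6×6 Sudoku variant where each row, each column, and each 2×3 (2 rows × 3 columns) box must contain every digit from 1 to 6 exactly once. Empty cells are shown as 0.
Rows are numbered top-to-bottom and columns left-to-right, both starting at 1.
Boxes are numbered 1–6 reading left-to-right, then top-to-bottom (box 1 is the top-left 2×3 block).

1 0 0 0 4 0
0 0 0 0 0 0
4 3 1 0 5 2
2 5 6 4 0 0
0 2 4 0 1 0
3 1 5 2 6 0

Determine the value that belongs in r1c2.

Row 1 already contains {1, 4}.
Column 2 already contains {1, 2, 3, 5}.
Its 2×3 block (box 1) already contains {1}.
The only value from 1–6 not eliminated is 6, so r1c2 = 6.

6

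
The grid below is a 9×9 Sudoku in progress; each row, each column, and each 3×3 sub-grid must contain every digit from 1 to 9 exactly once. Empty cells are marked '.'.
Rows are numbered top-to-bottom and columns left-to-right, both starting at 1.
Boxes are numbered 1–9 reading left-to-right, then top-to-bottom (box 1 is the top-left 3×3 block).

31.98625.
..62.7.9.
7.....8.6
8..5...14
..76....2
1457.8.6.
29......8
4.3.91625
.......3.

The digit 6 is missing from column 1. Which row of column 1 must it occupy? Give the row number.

Consider where 6 can go in column 1.
R2C1 is out (row 2 already has a 6).
R5C1 is out (row 5 already has a 6).
So the only cell in column 1 that can hold 6 is R9C1.
That is row 9.

9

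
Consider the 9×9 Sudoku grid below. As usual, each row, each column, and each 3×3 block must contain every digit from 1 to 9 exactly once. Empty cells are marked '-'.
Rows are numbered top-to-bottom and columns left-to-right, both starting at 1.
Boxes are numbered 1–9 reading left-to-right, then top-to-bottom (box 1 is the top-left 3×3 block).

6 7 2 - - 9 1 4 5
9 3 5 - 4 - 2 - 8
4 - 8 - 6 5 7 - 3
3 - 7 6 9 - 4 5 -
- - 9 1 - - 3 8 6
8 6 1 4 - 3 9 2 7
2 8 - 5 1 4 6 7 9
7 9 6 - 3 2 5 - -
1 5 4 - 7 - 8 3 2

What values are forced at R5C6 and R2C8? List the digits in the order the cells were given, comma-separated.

7,6

For R5C6:
  Row 5 already contains {1, 3, 6, 8, 9}.
  Column 6 already contains {2, 3, 4, 5, 9}.
  Its 3×3 block (box 5) already contains {1, 3, 4, 6, 9}.
  The only value from 1–9 not eliminated is 7, so R5C6 = 7.
For R2C8:
  Row 2 already contains {2, 3, 4, 5, 8, 9}.
  Column 8 already contains {2, 3, 4, 5, 7, 8}.
  Its 3×3 block (box 3) already contains {1, 2, 3, 4, 5, 7, 8}.
  The only value from 1–9 not eliminated is 6, so R2C8 = 6.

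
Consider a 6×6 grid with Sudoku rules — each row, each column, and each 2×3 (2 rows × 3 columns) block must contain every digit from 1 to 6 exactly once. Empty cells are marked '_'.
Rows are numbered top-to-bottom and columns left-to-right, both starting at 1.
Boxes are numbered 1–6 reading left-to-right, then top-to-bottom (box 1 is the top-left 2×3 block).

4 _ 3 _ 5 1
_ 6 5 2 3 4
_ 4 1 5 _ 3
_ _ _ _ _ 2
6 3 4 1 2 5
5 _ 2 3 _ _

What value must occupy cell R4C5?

Cell R4C5 itself could take any of {1, 4, 6} by direct elimination.
Consider where 1 can go in row 4.
R4C1 is out (box 3 already has a 1).
R4C2 is out (box 3 already has a 1).
R4C3 is out (column 3 already has a 1).
R4C4 is out (column 4 already has a 1).
So the only cell in row 4 that can hold 1 is R4C5.
Therefore R4C5 = 1.

1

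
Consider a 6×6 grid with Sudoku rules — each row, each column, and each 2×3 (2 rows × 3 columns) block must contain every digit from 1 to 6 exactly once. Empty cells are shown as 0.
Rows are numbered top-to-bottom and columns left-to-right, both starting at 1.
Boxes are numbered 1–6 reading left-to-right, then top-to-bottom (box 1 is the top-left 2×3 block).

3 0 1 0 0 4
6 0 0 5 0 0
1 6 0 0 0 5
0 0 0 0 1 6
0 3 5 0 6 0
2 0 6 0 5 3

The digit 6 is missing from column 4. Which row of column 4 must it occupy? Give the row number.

1

Consider where 6 can go in column 4.
R3C4 is out (row 3 already has a 6).
R4C4 is out (row 4 already has a 6).
R5C4 is out (row 5 already has a 6).
R6C4 is out (row 6 already has a 6).
So the only cell in column 4 that can hold 6 is R1C4.
That is row 1.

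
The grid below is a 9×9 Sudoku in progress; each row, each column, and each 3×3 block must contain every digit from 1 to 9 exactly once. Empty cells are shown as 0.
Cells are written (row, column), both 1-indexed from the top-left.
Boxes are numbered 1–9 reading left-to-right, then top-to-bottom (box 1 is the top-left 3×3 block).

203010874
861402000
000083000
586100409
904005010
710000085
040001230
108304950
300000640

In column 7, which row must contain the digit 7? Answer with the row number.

Consider where 7 can go in column 7.
(2,7) is out (box 3 already has a 7).
(3,7) is out (box 3 already has a 7).
(6,7) is out (row 6 already has a 7).
So the only cell in column 7 that can hold 7 is (5,7).
That is row 5.

5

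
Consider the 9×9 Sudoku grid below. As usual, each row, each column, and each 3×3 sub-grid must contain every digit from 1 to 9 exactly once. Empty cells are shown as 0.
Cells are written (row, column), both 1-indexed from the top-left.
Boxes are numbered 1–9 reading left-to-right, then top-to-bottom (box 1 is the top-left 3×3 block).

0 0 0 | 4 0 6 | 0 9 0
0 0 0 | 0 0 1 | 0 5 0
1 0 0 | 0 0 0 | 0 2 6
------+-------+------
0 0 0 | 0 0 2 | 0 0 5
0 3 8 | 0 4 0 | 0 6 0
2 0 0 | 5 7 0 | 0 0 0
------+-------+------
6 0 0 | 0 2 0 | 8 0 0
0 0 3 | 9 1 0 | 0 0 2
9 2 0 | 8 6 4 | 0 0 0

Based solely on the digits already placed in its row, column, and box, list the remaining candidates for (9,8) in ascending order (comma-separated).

Row 9 already contains {2, 4, 6, 8, 9}.
Column 8 already contains {2, 5, 6, 9}.
Its 3×3 block (box 9) already contains {2, 8}.
Removing those from 1–9 leaves {1, 3, 7} as the candidates for (9,8).

1,3,7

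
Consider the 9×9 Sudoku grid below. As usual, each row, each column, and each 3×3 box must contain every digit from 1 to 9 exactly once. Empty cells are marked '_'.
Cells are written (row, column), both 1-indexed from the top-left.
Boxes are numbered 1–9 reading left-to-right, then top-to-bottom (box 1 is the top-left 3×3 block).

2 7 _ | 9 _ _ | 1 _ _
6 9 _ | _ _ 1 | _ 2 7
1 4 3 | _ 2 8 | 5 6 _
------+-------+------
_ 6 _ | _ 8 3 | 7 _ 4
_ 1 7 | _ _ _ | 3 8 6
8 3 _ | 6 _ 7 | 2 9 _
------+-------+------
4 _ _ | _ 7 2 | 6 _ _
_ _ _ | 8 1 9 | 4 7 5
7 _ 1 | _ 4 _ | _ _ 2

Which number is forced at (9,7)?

Cell (9,7) itself could take any of {8, 9} by direct elimination.
Consider where 9 can go in row 9.
(9,2) is out (column 2 already has a 9).
(9,4) is out (column 4 already has a 9).
(9,6) is out (column 6 already has a 9).
(9,8) is out (column 8 already has a 9).
So the only cell in row 9 that can hold 9 is (9,7).
Therefore (9,7) = 9.

9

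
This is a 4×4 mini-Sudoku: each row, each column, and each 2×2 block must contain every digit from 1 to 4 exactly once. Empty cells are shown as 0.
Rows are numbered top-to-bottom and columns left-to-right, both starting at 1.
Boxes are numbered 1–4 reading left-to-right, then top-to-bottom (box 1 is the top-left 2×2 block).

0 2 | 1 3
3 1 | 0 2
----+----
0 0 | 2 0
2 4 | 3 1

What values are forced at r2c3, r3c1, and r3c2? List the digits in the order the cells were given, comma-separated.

4,1,3

For r2c3:
  Row 2 already contains {1, 2, 3}.
  Column 3 already contains {1, 2, 3}.
  Its 2×2 block (box 2) already contains {1, 2, 3}.
  The only value from 1–4 not eliminated is 4, so r2c3 = 4.
For r3c1:
  Row 3 already contains {2}.
  Column 1 already contains {2, 3}.
  Its 2×2 block (box 3) already contains {2, 4}.
  The only value from 1–4 not eliminated is 1, so r3c1 = 1.
For r3c2:
  Row 3 already contains {2}.
  Column 2 already contains {1, 2, 4}.
  Its 2×2 block (box 3) already contains {2, 4}.
  The only value from 1–4 not eliminated is 3, so r3c2 = 3.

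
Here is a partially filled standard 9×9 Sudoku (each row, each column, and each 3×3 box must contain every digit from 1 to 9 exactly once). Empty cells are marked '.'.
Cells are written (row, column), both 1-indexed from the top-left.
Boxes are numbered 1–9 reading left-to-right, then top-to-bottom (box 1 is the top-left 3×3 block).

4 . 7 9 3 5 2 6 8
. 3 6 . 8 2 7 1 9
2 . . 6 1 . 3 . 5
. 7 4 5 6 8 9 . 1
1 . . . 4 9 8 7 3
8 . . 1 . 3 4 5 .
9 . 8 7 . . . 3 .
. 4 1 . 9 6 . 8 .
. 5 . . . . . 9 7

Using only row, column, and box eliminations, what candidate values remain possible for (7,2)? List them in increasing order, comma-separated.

Row 7 already contains {3, 7, 8, 9}.
Column 2 already contains {3, 4, 5, 7}.
Its 3×3 block (box 7) already contains {1, 4, 5, 8, 9}.
Removing those from 1–9 leaves {2, 6} as the candidates for (7,2).

2,6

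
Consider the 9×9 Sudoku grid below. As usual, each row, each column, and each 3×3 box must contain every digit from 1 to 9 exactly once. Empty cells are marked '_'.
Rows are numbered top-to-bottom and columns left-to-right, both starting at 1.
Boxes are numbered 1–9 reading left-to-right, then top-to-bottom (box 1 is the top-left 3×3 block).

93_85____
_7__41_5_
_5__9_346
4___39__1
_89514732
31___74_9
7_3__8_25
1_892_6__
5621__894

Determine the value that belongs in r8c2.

Row 8 already contains {1, 2, 6, 8, 9}.
Column 2 already contains {1, 3, 5, 6, 7, 8}.
Its 3×3 block (box 7) already contains {1, 2, 3, 5, 6, 7, 8}.
The only value from 1–9 not eliminated is 4, so r8c2 = 4.

4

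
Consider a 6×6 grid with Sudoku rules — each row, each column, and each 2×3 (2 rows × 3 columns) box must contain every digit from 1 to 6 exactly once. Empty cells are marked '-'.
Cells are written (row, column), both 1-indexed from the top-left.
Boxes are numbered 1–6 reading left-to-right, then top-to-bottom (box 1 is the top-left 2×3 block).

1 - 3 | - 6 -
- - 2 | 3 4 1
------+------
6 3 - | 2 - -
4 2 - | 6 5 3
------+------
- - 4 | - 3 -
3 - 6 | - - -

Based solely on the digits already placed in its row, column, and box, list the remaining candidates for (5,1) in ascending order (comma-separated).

2,5

Row 5 already contains {3, 4}.
Column 1 already contains {1, 3, 4, 6}.
Its 2×3 block (box 5) already contains {3, 4, 6}.
Removing those from 1–6 leaves {2, 5} as the candidates for (5,1).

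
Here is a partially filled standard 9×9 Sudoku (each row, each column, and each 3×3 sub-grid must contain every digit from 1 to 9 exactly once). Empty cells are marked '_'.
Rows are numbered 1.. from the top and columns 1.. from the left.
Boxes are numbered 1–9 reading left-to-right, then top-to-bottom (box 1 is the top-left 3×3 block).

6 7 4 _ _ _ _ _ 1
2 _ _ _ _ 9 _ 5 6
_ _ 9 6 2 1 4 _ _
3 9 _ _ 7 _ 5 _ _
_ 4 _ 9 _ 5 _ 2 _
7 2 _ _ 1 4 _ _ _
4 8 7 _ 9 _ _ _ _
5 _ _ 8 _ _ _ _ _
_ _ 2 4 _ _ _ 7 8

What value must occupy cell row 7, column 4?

1

Cell row 7, column 4 itself could take any of {1, 2, 3, 5} by direct elimination.
Consider where 1 can go in box 8.
row 7, column 6 is out (column 6 already has a 1).
row 8, column 5 is out (column 5 already has a 1).
row 8, column 6 is out (column 6 already has a 1).
row 9, column 5 is out (column 5 already has a 1).
row 9, column 6 is out (column 6 already has a 1).
So the only cell in box 8 that can hold 1 is row 7, column 4.
Therefore row 7, column 4 = 1.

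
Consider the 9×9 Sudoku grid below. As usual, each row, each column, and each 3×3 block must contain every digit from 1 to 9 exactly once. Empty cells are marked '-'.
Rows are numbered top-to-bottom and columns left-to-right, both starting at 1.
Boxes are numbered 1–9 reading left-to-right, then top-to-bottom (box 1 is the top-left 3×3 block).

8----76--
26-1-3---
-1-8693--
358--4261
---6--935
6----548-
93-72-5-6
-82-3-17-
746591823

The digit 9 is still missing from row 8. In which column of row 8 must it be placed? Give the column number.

9

Consider where 9 can go in row 8.
R8C1 is out (column 1 already has a 9).
R8C4 is out (box 8 already has a 9).
R8C6 is out (column 6 already has a 9).
So the only cell in row 8 that can hold 9 is R8C9.
That is column 9.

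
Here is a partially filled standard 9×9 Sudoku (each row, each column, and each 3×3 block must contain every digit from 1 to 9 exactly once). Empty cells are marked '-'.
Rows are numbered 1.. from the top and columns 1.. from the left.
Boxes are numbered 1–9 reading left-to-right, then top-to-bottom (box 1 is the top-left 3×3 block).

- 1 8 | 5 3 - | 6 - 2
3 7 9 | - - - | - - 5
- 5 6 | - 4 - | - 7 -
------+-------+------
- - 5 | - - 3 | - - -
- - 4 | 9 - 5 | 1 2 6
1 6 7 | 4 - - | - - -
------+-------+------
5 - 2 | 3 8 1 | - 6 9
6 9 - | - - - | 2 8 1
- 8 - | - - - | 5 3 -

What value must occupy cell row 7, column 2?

4

Row 7 already contains {1, 2, 3, 5, 6, 8, 9}.
Column 2 already contains {1, 5, 6, 7, 8, 9}.
Its 3×3 block (box 7) already contains {2, 5, 6, 8, 9}.
The only value from 1–9 not eliminated is 4, so row 7, column 2 = 4.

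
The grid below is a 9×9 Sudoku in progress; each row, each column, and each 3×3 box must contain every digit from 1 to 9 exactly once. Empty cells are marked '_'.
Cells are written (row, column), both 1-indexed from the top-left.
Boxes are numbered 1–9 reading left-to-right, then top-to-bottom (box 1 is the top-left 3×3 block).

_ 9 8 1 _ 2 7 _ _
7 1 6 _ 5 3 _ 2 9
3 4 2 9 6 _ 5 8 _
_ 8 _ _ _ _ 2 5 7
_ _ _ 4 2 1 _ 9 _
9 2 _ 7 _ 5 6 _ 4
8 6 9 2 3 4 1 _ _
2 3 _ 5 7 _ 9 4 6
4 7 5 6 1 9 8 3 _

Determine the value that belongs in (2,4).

8

Row 2 already contains {1, 2, 3, 5, 6, 7, 9}.
Column 4 already contains {1, 2, 4, 5, 6, 7, 9}.
Its 3×3 block (box 2) already contains {1, 2, 3, 5, 6, 9}.
The only value from 1–9 not eliminated is 8, so (2,4) = 8.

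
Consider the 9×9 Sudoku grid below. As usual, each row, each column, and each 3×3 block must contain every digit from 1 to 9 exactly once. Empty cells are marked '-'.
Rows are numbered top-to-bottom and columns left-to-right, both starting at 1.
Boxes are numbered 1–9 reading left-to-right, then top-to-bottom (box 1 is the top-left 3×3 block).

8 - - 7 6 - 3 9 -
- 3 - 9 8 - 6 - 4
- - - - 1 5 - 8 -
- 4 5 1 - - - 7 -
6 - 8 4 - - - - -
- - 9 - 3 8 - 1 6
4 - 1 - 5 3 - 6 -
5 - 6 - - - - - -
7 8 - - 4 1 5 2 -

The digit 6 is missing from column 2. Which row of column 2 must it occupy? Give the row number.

Consider where 6 can go in column 2.
r1c2 is out (row 1 already has a 6).
r5c2 is out (row 5 already has a 6).
r6c2 is out (row 6 already has a 6).
r7c2 is out (row 7 already has a 6).
r8c2 is out (row 8 already has a 6).
So the only cell in column 2 that can hold 6 is r3c2.
That is row 3.

3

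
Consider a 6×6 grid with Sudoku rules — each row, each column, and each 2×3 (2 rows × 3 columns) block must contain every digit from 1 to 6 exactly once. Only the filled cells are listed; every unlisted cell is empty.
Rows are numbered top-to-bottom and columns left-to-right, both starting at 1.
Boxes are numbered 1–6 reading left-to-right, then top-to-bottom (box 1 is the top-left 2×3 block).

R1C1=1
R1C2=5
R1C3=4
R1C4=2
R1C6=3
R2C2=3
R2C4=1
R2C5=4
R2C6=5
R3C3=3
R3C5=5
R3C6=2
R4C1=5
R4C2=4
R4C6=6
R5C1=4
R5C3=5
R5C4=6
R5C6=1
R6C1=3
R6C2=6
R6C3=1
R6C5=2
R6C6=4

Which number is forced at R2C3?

Cell R2C3 itself could take any of {2, 6} by direct elimination.
Consider where 6 can go in column 3.
R4C3 is out (row 4 already has a 6).
So the only cell in column 3 that can hold 6 is R2C3.
Therefore R2C3 = 6.

6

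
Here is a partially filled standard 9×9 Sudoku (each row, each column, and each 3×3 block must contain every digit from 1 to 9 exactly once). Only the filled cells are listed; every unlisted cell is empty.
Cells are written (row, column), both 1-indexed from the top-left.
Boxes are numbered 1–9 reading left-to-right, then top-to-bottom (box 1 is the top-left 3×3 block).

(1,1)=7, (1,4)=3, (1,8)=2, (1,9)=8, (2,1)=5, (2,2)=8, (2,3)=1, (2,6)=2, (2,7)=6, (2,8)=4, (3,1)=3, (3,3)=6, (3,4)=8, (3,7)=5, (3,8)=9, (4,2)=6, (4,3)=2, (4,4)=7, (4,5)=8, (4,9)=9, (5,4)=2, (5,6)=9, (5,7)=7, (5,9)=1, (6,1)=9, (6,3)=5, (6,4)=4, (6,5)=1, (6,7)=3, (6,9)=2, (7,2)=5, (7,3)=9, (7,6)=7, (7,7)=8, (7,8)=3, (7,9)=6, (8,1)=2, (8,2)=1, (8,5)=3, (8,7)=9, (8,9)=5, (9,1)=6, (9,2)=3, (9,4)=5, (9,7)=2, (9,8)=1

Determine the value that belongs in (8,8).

7

Row 8 already contains {1, 2, 3, 5, 9}.
Column 8 already contains {1, 2, 3, 4, 9}.
Its 3×3 block (box 9) already contains {1, 2, 3, 5, 6, 8, 9}.
The only value from 1–9 not eliminated is 7, so (8,8) = 7.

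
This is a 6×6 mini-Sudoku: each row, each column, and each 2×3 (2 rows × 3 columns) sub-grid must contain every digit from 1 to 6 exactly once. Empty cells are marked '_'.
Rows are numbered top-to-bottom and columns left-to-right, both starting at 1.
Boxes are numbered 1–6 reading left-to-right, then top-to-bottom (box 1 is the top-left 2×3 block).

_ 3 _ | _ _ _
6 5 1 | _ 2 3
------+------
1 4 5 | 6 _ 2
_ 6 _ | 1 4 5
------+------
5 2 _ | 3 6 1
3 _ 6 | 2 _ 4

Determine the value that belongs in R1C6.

Row 1 already contains {3}.
Column 6 already contains {1, 2, 3, 4, 5}.
Its 2×3 block (box 2) already contains {2, 3}.
The only value from 1–6 not eliminated is 6, so R1C6 = 6.

6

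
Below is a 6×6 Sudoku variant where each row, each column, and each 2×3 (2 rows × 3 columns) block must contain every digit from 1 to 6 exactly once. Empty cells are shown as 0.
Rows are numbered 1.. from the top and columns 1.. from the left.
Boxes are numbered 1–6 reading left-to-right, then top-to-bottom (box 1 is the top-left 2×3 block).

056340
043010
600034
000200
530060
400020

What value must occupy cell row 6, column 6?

Cell row 6, column 6 itself could take any of {1, 3, 5} by direct elimination.
Consider where 3 can go in box 6.
row 5, column 4 is out (row 5 already has a 3).
row 5, column 6 is out (row 5 already has a 3).
row 6, column 4 is out (column 4 already has a 3).
So the only cell in box 6 that can hold 3 is row 6, column 6.
Therefore row 6, column 6 = 3.

3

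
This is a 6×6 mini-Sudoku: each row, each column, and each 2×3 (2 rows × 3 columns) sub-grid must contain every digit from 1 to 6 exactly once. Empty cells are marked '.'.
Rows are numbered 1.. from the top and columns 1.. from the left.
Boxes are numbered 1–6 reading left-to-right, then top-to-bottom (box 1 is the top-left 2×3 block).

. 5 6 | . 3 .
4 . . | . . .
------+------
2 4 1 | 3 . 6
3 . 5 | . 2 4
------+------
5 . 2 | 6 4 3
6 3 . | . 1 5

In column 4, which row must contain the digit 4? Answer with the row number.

1

Consider where 4 can go in column 4.
row 2, column 4 is out (row 2 already has a 4).
row 4, column 4 is out (row 4 already has a 4).
row 6, column 4 is out (box 6 already has a 4).
So the only cell in column 4 that can hold 4 is row 1, column 4.
That is row 1.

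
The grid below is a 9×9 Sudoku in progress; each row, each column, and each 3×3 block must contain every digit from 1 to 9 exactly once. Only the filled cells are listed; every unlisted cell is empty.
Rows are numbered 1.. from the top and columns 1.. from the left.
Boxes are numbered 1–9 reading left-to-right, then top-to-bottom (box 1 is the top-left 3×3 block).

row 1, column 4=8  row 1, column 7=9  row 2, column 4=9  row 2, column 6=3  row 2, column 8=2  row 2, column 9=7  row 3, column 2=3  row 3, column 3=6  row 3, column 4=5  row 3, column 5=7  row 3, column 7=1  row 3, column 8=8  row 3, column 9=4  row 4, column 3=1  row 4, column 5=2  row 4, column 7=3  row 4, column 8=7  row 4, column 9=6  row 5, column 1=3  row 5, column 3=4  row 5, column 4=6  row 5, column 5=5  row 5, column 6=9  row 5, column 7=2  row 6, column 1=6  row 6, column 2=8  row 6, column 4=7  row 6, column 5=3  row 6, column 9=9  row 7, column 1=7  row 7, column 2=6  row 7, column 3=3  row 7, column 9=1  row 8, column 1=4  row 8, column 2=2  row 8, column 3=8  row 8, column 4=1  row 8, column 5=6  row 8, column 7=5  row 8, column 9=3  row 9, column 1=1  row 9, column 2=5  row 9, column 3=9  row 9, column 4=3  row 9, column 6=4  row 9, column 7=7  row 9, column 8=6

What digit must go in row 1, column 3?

7

Cell row 1, column 3 itself could take any of {2, 5, 7} by direct elimination.
Consider where 7 can go in column 3.
row 2, column 3 is out (row 2 already has a 7).
row 6, column 3 is out (row 6 already has a 7).
So the only cell in column 3 that can hold 7 is row 1, column 3.
Therefore row 1, column 3 = 7.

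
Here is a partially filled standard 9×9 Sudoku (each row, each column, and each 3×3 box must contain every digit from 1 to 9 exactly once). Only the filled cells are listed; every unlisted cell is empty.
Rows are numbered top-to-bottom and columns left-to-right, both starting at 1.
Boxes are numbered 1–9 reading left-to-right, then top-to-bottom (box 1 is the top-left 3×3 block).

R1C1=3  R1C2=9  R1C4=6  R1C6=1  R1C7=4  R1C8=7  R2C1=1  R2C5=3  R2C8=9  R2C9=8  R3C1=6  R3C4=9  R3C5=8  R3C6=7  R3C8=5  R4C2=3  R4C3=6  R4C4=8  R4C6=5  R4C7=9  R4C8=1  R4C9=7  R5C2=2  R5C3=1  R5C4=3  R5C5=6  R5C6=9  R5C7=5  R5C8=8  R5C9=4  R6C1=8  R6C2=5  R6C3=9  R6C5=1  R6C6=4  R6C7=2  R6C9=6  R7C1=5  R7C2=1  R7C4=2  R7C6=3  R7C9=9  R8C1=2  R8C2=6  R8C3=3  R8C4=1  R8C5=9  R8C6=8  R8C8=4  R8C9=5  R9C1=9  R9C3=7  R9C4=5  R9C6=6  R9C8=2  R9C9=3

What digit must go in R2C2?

7

Cell R2C2 itself could take any of {4, 7} by direct elimination.
Consider where 7 can go in column 2.
R3C2 is out (row 3 already has a 7).
R9C2 is out (row 9 already has a 7).
So the only cell in column 2 that can hold 7 is R2C2.
Therefore R2C2 = 7.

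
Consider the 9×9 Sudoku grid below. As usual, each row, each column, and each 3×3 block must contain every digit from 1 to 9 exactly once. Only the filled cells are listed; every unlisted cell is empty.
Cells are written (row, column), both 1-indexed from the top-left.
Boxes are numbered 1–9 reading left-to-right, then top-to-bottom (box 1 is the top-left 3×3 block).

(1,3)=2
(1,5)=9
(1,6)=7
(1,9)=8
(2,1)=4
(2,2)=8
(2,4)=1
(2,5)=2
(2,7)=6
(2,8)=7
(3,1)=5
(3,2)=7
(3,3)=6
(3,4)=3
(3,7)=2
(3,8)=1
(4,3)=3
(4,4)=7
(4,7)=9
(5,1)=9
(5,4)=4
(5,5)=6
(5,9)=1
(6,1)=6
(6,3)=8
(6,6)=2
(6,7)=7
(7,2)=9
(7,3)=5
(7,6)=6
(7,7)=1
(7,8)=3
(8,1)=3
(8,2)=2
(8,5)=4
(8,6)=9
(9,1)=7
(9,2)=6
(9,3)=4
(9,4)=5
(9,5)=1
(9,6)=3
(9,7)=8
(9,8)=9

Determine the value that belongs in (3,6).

4

Cell (3,6) itself could take any of {4, 8} by direct elimination.
Consider where 4 can go in box 2.
(1,4) is out (column 4 already has a 4).
(2,6) is out (row 2 already has a 4).
(3,5) is out (column 5 already has a 4).
So the only cell in box 2 that can hold 4 is (3,6).
Therefore (3,6) = 4.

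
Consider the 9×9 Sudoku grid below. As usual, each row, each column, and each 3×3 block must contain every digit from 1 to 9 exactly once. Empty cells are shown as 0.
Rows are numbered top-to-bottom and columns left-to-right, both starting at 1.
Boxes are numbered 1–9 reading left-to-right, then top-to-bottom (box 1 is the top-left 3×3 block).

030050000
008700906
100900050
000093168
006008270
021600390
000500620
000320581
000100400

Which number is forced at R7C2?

Cell R7C2 itself could take any of {1, 4, 7, 8, 9} by direct elimination.
Consider where 1 can go in row 7.
R7C1 is out (column 1 already has a 1).
R7C3 is out (column 3 already has a 1).
R7C5 is out (box 8 already has a 1).
R7C6 is out (box 8 already has a 1).
R7C9 is out (column 9 already has a 1).
So the only cell in row 7 that can hold 1 is R7C2.
Therefore R7C2 = 1.

1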